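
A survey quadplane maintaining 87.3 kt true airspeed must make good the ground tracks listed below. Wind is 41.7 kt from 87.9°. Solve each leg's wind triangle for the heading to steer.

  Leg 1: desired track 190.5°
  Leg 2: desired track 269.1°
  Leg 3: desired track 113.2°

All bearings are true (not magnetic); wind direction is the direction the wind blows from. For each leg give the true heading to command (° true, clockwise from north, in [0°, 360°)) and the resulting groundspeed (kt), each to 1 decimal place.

Leg 1: desired track 190.5°; wind correction -27.8° → command heading 162.7°, groundspeed 86.3 kt
Leg 2: desired track 269.1°; wind correction +0.6° → command heading 269.7°, groundspeed 129.0 kt
Leg 3: desired track 113.2°; wind correction -11.8° → command heading 101.4°, groundspeed 47.8 kt

Leg 1: heading=162.7°, groundspeed=86.3 kt
Leg 2: heading=269.7°, groundspeed=129.0 kt
Leg 3: heading=101.4°, groundspeed=47.8 kt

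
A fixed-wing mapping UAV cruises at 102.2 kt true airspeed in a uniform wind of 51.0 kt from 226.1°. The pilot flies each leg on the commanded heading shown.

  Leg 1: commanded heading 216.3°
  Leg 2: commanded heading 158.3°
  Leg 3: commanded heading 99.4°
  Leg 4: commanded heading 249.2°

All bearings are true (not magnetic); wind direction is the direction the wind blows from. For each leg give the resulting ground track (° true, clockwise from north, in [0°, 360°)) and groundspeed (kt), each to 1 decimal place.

Leg 1: track=206.8°, groundspeed=52.7 kt
Leg 2: track=128.6°, groundspeed=95.4 kt
Leg 3: track=82.3°, groundspeed=138.8 kt
Leg 4: track=269.1°, groundspeed=58.8 kt

Leg 1: heading 216.3°; drift -9.5° → track 206.8°, groundspeed 52.7 kt
Leg 2: heading 158.3°; drift -29.7° → track 128.6°, groundspeed 95.4 kt
Leg 3: heading 99.4°; drift -17.1° → track 82.3°, groundspeed 138.8 kt
Leg 4: heading 249.2°; drift +19.9° → track 269.1°, groundspeed 58.8 kt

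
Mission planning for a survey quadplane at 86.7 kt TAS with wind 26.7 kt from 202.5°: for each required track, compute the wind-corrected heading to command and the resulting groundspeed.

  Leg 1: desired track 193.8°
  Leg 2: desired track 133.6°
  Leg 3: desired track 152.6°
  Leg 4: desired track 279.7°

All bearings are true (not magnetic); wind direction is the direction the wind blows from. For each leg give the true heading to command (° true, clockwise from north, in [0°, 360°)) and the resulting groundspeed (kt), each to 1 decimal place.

Leg 1: desired track 193.8°; wind correction +2.7° → command heading 196.5°, groundspeed 60.2 kt
Leg 2: desired track 133.6°; wind correction +16.7° → command heading 150.3°, groundspeed 73.4 kt
Leg 3: desired track 152.6°; wind correction +13.6° → command heading 166.2°, groundspeed 67.1 kt
Leg 4: desired track 279.7°; wind correction -17.5° → command heading 262.2°, groundspeed 76.8 kt

Leg 1: heading=196.5°, groundspeed=60.2 kt
Leg 2: heading=150.3°, groundspeed=73.4 kt
Leg 3: heading=166.2°, groundspeed=67.1 kt
Leg 4: heading=262.2°, groundspeed=76.8 kt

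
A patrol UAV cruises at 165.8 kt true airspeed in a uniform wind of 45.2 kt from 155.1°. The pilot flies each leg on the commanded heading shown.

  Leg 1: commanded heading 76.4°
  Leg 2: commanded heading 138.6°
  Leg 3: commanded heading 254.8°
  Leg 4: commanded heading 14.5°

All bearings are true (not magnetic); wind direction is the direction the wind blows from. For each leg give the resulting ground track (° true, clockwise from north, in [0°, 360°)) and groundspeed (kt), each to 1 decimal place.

Leg 1: heading 76.4°; drift -15.8° → track 60.6°, groundspeed 163.1 kt
Leg 2: heading 138.6°; drift -6.0° → track 132.6°, groundspeed 123.1 kt
Leg 3: heading 254.8°; drift +14.4° → track 269.2°, groundspeed 179.0 kt
Leg 4: heading 14.5°; drift -8.1° → track 6.4°, groundspeed 202.8 kt

Leg 1: track=60.6°, groundspeed=163.1 kt
Leg 2: track=132.6°, groundspeed=123.1 kt
Leg 3: track=269.2°, groundspeed=179.0 kt
Leg 4: track=6.4°, groundspeed=202.8 kt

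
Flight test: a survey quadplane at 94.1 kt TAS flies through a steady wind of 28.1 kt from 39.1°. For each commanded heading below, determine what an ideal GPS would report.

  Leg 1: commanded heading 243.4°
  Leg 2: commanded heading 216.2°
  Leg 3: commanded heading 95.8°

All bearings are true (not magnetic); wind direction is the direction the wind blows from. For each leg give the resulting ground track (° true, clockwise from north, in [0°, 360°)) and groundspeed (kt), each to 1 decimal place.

Leg 1: heading 243.4°; drift -5.5° → track 237.9°, groundspeed 120.3 kt
Leg 2: heading 216.2°; drift +0.7° → track 216.9°, groundspeed 122.2 kt
Leg 3: heading 95.8°; drift +16.6° → track 112.4°, groundspeed 82.1 kt

Leg 1: track=237.9°, groundspeed=120.3 kt
Leg 2: track=216.9°, groundspeed=122.2 kt
Leg 3: track=112.4°, groundspeed=82.1 kt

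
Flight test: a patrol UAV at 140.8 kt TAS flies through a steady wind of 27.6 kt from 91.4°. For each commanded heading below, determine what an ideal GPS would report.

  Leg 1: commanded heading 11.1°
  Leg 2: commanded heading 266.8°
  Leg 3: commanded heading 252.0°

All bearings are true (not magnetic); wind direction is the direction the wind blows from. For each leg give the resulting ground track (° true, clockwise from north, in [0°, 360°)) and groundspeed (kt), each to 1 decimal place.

Leg 1: heading 11.1°; drift -11.3° → track 359.8°, groundspeed 138.8 kt
Leg 2: heading 266.8°; drift +0.8° → track 267.6°, groundspeed 168.3 kt
Leg 3: heading 252.0°; drift +3.1° → track 255.1°, groundspeed 167.1 kt

Leg 1: track=359.8°, groundspeed=138.8 kt
Leg 2: track=267.6°, groundspeed=168.3 kt
Leg 3: track=255.1°, groundspeed=167.1 kt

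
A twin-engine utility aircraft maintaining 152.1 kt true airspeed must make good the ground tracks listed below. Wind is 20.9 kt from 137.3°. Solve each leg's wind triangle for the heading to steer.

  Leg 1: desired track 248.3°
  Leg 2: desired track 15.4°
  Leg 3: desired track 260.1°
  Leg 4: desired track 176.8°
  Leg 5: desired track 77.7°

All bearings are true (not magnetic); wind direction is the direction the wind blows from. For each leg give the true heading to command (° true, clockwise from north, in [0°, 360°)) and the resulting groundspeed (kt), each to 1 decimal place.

Leg 1: heading=240.9°, groundspeed=158.3 kt
Leg 2: heading=22.1°, groundspeed=162.1 kt
Leg 3: heading=253.5°, groundspeed=162.4 kt
Leg 4: heading=171.8°, groundspeed=135.4 kt
Leg 5: heading=84.5°, groundspeed=140.5 kt

Leg 1: desired track 248.3°; wind correction -7.4° → command heading 240.9°, groundspeed 158.3 kt
Leg 2: desired track 15.4°; wind correction +6.7° → command heading 22.1°, groundspeed 162.1 kt
Leg 3: desired track 260.1°; wind correction -6.6° → command heading 253.5°, groundspeed 162.4 kt
Leg 4: desired track 176.8°; wind correction -5.0° → command heading 171.8°, groundspeed 135.4 kt
Leg 5: desired track 77.7°; wind correction +6.8° → command heading 84.5°, groundspeed 140.5 kt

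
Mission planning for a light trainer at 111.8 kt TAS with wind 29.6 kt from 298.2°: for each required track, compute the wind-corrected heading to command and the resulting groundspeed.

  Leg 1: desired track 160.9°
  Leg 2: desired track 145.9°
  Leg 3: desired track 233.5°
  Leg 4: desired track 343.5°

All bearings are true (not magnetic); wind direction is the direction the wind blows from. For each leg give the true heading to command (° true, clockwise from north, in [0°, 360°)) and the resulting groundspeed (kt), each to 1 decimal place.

Leg 1: desired track 160.9°; wind correction +10.3° → command heading 171.2°, groundspeed 131.7 kt
Leg 2: desired track 145.9°; wind correction +7.1° → command heading 153.0°, groundspeed 137.2 kt
Leg 3: desired track 233.5°; wind correction +13.8° → command heading 247.3°, groundspeed 95.9 kt
Leg 4: desired track 343.5°; wind correction -10.8° → command heading 332.7°, groundspeed 89.0 kt

Leg 1: heading=171.2°, groundspeed=131.7 kt
Leg 2: heading=153.0°, groundspeed=137.2 kt
Leg 3: heading=247.3°, groundspeed=95.9 kt
Leg 4: heading=332.7°, groundspeed=89.0 kt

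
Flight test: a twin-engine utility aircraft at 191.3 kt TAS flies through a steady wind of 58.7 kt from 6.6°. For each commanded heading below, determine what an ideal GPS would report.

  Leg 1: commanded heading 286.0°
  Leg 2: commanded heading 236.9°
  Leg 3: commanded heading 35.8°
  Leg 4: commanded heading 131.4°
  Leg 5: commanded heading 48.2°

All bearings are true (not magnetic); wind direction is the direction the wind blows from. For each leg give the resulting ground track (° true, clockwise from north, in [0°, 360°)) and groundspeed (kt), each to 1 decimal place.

Leg 1: heading 286.0°; drift -17.7° → track 268.3°, groundspeed 190.7 kt
Leg 2: heading 236.9°; drift -11.2° → track 225.7°, groundspeed 233.2 kt
Leg 3: heading 35.8°; drift +11.6° → track 47.4°, groundspeed 143.0 kt
Leg 4: heading 131.4°; drift +12.1° → track 143.5°, groundspeed 229.9 kt
Leg 5: heading 48.2°; drift +14.8° → track 63.0°, groundspeed 152.5 kt

Leg 1: track=268.3°, groundspeed=190.7 kt
Leg 2: track=225.7°, groundspeed=233.2 kt
Leg 3: track=47.4°, groundspeed=143.0 kt
Leg 4: track=143.5°, groundspeed=229.9 kt
Leg 5: track=63.0°, groundspeed=152.5 kt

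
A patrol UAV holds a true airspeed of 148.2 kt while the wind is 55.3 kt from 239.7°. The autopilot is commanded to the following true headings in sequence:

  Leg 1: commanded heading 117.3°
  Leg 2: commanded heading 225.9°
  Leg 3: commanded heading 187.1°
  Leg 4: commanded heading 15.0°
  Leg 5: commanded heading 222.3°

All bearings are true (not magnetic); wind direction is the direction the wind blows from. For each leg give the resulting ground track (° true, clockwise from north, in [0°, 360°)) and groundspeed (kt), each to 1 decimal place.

Leg 1: track=102.6°, groundspeed=183.9 kt
Leg 2: track=218.0°, groundspeed=95.4 kt
Leg 3: track=166.1°, groundspeed=122.7 kt
Leg 4: track=26.7°, groundspeed=191.5 kt
Leg 5: track=212.5°, groundspeed=96.9 kt

Leg 1: heading 117.3°; drift -14.7° → track 102.6°, groundspeed 183.9 kt
Leg 2: heading 225.9°; drift -7.9° → track 218.0°, groundspeed 95.4 kt
Leg 3: heading 187.1°; drift -21.0° → track 166.1°, groundspeed 122.7 kt
Leg 4: heading 15.0°; drift +11.7° → track 26.7°, groundspeed 191.5 kt
Leg 5: heading 222.3°; drift -9.8° → track 212.5°, groundspeed 96.9 kt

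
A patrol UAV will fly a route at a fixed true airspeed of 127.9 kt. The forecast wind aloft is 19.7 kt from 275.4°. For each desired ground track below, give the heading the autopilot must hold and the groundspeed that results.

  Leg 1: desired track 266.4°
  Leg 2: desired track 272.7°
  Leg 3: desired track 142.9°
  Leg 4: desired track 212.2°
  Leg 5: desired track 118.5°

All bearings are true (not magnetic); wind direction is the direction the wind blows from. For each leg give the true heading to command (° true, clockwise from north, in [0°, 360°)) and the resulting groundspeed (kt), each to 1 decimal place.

Leg 1: desired track 266.4°; wind correction +1.4° → command heading 267.8°, groundspeed 108.4 kt
Leg 2: desired track 272.7°; wind correction +0.4° → command heading 273.1°, groundspeed 108.2 kt
Leg 3: desired track 142.9°; wind correction +6.5° → command heading 149.4°, groundspeed 140.4 kt
Leg 4: desired track 212.2°; wind correction +7.9° → command heading 220.1°, groundspeed 117.8 kt
Leg 5: desired track 118.5°; wind correction +3.5° → command heading 122.0°, groundspeed 145.8 kt

Leg 1: heading=267.8°, groundspeed=108.4 kt
Leg 2: heading=273.1°, groundspeed=108.2 kt
Leg 3: heading=149.4°, groundspeed=140.4 kt
Leg 4: heading=220.1°, groundspeed=117.8 kt
Leg 5: heading=122.0°, groundspeed=145.8 kt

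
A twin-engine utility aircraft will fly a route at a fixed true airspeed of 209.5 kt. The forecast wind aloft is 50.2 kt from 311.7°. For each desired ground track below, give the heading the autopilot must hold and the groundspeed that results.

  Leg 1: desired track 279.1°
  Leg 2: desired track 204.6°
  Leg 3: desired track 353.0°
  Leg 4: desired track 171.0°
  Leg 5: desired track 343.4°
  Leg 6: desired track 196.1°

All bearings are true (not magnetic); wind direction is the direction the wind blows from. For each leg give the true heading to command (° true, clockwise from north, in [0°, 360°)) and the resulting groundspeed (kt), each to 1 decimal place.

Leg 1: desired track 279.1°; wind correction +7.4° → command heading 286.5°, groundspeed 165.5 kt
Leg 2: desired track 204.6°; wind correction +13.2° → command heading 217.8°, groundspeed 218.7 kt
Leg 3: desired track 353.0°; wind correction -9.1° → command heading 343.9°, groundspeed 169.2 kt
Leg 4: desired track 171.0°; wind correction +8.7° → command heading 179.7°, groundspeed 245.9 kt
Leg 5: desired track 343.4°; wind correction -7.2° → command heading 336.2°, groundspeed 165.1 kt
Leg 6: desired track 196.1°; wind correction +12.5° → command heading 208.6°, groundspeed 226.2 kt

Leg 1: heading=286.5°, groundspeed=165.5 kt
Leg 2: heading=217.8°, groundspeed=218.7 kt
Leg 3: heading=343.9°, groundspeed=169.2 kt
Leg 4: heading=179.7°, groundspeed=245.9 kt
Leg 5: heading=336.2°, groundspeed=165.1 kt
Leg 6: heading=208.6°, groundspeed=226.2 kt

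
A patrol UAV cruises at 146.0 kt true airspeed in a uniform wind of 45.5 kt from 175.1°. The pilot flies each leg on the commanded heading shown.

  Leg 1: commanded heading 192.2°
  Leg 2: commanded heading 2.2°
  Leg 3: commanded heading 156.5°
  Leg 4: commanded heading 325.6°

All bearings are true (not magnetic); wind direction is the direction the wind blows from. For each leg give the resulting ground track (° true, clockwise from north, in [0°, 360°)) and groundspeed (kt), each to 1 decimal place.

Leg 1: heading 192.2°; drift +7.4° → track 199.6°, groundspeed 103.4 kt
Leg 2: heading 2.2°; drift -1.7° → track 0.5°, groundspeed 191.2 kt
Leg 3: heading 156.5°; drift -8.0° → track 148.5°, groundspeed 103.9 kt
Leg 4: heading 325.6°; drift +6.9° → track 332.5°, groundspeed 186.9 kt

Leg 1: track=199.6°, groundspeed=103.4 kt
Leg 2: track=0.5°, groundspeed=191.2 kt
Leg 3: track=148.5°, groundspeed=103.9 kt
Leg 4: track=332.5°, groundspeed=186.9 kt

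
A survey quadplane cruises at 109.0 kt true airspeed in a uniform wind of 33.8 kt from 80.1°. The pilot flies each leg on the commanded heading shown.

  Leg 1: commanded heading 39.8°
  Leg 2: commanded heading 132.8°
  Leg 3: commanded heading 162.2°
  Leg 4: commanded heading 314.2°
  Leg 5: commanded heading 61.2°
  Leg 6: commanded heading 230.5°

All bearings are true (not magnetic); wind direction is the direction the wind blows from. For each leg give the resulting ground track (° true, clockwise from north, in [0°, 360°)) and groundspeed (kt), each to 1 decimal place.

Leg 1: heading 39.8°; drift -14.7° → track 25.1°, groundspeed 86.0 kt
Leg 2: heading 132.8°; drift +16.9° → track 149.7°, groundspeed 92.5 kt
Leg 3: heading 162.2°; drift +17.8° → track 180.0°, groundspeed 109.6 kt
Leg 4: heading 314.2°; drift -12.0° → track 302.2°, groundspeed 131.7 kt
Leg 5: heading 61.2°; drift -8.1° → track 53.1°, groundspeed 77.8 kt
Leg 6: heading 230.5°; drift +6.9° → track 237.4°, groundspeed 139.4 kt

Leg 1: track=25.1°, groundspeed=86.0 kt
Leg 2: track=149.7°, groundspeed=92.5 kt
Leg 3: track=180.0°, groundspeed=109.6 kt
Leg 4: track=302.2°, groundspeed=131.7 kt
Leg 5: track=53.1°, groundspeed=77.8 kt
Leg 6: track=237.4°, groundspeed=139.4 kt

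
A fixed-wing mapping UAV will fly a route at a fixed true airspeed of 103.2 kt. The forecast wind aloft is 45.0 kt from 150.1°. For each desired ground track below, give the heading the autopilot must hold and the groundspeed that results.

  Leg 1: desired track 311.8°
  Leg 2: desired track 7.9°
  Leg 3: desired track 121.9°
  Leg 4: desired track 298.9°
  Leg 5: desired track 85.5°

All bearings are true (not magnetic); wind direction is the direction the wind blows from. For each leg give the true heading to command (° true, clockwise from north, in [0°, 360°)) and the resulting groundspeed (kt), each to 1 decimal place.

Leg 1: heading=303.9°, groundspeed=145.0 kt
Leg 2: heading=23.4°, groundspeed=135.0 kt
Leg 3: heading=133.8°, groundspeed=61.3 kt
Leg 4: heading=285.8°, groundspeed=139.0 kt
Leg 5: heading=108.7°, groundspeed=75.6 kt

Leg 1: desired track 311.8°; wind correction -7.9° → command heading 303.9°, groundspeed 145.0 kt
Leg 2: desired track 7.9°; wind correction +15.5° → command heading 23.4°, groundspeed 135.0 kt
Leg 3: desired track 121.9°; wind correction +11.9° → command heading 133.8°, groundspeed 61.3 kt
Leg 4: desired track 298.9°; wind correction -13.1° → command heading 285.8°, groundspeed 139.0 kt
Leg 5: desired track 85.5°; wind correction +23.2° → command heading 108.7°, groundspeed 75.6 kt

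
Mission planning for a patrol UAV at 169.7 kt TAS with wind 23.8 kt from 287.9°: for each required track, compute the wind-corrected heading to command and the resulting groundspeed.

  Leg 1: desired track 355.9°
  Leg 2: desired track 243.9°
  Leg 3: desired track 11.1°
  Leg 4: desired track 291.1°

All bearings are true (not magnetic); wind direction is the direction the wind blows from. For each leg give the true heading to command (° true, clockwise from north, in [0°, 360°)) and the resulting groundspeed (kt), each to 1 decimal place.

Leg 1: desired track 355.9°; wind correction -7.5° → command heading 348.4°, groundspeed 159.3 kt
Leg 2: desired track 243.9°; wind correction +5.6° → command heading 249.5°, groundspeed 151.8 kt
Leg 3: desired track 11.1°; wind correction -8.0° → command heading 3.1°, groundspeed 165.2 kt
Leg 4: desired track 291.1°; wind correction -0.4° → command heading 290.7°, groundspeed 145.9 kt

Leg 1: heading=348.4°, groundspeed=159.3 kt
Leg 2: heading=249.5°, groundspeed=151.8 kt
Leg 3: heading=3.1°, groundspeed=165.2 kt
Leg 4: heading=290.7°, groundspeed=145.9 kt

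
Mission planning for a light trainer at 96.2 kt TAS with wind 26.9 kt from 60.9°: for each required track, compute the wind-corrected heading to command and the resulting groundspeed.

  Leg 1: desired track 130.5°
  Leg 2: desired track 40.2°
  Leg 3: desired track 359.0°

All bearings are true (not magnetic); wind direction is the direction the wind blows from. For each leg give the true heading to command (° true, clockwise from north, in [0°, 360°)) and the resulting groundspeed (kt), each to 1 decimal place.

Leg 1: desired track 130.5°; wind correction -15.2° → command heading 115.3°, groundspeed 83.5 kt
Leg 2: desired track 40.2°; wind correction +5.7° → command heading 45.9°, groundspeed 70.6 kt
Leg 3: desired track 359.0°; wind correction +14.3° → command heading 13.3°, groundspeed 80.6 kt

Leg 1: heading=115.3°, groundspeed=83.5 kt
Leg 2: heading=45.9°, groundspeed=70.6 kt
Leg 3: heading=13.3°, groundspeed=80.6 kt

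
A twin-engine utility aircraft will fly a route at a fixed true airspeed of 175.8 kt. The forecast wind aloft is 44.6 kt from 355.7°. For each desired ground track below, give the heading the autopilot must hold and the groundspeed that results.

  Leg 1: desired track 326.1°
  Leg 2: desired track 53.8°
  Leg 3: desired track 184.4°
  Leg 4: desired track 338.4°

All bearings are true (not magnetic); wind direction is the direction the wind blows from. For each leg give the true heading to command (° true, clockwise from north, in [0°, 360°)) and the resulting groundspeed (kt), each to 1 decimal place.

Leg 1: desired track 326.1°; wind correction +7.2° → command heading 333.3°, groundspeed 135.6 kt
Leg 2: desired track 53.8°; wind correction -12.4° → command heading 41.4°, groundspeed 148.1 kt
Leg 3: desired track 184.4°; wind correction +2.2° → command heading 186.6°, groundspeed 219.8 kt
Leg 4: desired track 338.4°; wind correction +4.3° → command heading 342.7°, groundspeed 132.7 kt

Leg 1: heading=333.3°, groundspeed=135.6 kt
Leg 2: heading=41.4°, groundspeed=148.1 kt
Leg 3: heading=186.6°, groundspeed=219.8 kt
Leg 4: heading=342.7°, groundspeed=132.7 kt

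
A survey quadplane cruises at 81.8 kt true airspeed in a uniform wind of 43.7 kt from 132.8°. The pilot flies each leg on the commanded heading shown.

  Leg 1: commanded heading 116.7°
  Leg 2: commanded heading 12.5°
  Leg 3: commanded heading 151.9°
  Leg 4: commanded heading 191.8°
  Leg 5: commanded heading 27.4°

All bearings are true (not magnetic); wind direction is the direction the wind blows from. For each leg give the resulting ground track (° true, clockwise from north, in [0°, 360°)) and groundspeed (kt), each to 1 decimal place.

Leg 1: track=99.8°, groundspeed=41.6 kt
Leg 2: track=352.5°, groundspeed=110.5 kt
Leg 3: track=171.3°, groundspeed=43.0 kt
Leg 4: track=224.1°, groundspeed=70.1 kt
Leg 5: track=3.1°, groundspeed=102.5 kt

Leg 1: heading 116.7°; drift -16.9° → track 99.8°, groundspeed 41.6 kt
Leg 2: heading 12.5°; drift -20.0° → track 352.5°, groundspeed 110.5 kt
Leg 3: heading 151.9°; drift +19.4° → track 171.3°, groundspeed 43.0 kt
Leg 4: heading 191.8°; drift +32.3° → track 224.1°, groundspeed 70.1 kt
Leg 5: heading 27.4°; drift -24.3° → track 3.1°, groundspeed 102.5 kt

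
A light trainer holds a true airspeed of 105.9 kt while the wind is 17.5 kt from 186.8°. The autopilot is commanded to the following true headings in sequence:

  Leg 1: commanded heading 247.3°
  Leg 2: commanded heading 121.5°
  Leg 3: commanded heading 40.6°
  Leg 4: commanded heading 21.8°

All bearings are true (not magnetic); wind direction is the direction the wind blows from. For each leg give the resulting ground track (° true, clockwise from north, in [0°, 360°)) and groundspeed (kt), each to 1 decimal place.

Leg 1: heading 247.3°; drift +8.9° → track 256.2°, groundspeed 98.5 kt
Leg 2: heading 121.5°; drift -9.2° → track 112.3°, groundspeed 99.9 kt
Leg 3: heading 40.6°; drift -4.6° → track 36.0°, groundspeed 120.8 kt
Leg 4: heading 21.8°; drift -2.1° → track 19.7°, groundspeed 122.9 kt

Leg 1: track=256.2°, groundspeed=98.5 kt
Leg 2: track=112.3°, groundspeed=99.9 kt
Leg 3: track=36.0°, groundspeed=120.8 kt
Leg 4: track=19.7°, groundspeed=122.9 kt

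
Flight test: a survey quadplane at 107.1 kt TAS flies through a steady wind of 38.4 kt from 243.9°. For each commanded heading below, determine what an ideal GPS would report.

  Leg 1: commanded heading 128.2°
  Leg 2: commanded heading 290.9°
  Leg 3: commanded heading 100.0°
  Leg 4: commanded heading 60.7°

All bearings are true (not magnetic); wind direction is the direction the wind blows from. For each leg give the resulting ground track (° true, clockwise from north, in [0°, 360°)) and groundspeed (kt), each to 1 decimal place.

Leg 1: heading 128.2°; drift -15.6° → track 112.6°, groundspeed 128.5 kt
Leg 2: heading 290.9°; drift +19.1° → track 310.0°, groundspeed 85.6 kt
Leg 3: heading 100.0°; drift -9.3° → track 90.7°, groundspeed 140.0 kt
Leg 4: heading 60.7°; drift +0.8° → track 61.5°, groundspeed 145.5 kt

Leg 1: track=112.6°, groundspeed=128.5 kt
Leg 2: track=310.0°, groundspeed=85.6 kt
Leg 3: track=90.7°, groundspeed=140.0 kt
Leg 4: track=61.5°, groundspeed=145.5 kt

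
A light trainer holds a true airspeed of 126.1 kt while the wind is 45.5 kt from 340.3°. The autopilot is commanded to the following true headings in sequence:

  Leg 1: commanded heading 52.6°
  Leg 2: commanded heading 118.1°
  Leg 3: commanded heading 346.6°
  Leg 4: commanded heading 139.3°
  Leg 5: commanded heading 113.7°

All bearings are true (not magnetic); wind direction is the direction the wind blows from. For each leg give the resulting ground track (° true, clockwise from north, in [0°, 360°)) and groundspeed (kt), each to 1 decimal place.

Leg 1: track=73.7°, groundspeed=120.3 kt
Leg 2: track=128.9°, groundspeed=162.7 kt
Leg 3: track=350.1°, groundspeed=81.0 kt
Leg 4: track=144.8°, groundspeed=169.4 kt
Leg 5: track=125.6°, groundspeed=160.8 kt

Leg 1: heading 52.6°; drift +21.1° → track 73.7°, groundspeed 120.3 kt
Leg 2: heading 118.1°; drift +10.8° → track 128.9°, groundspeed 162.7 kt
Leg 3: heading 346.6°; drift +3.5° → track 350.1°, groundspeed 81.0 kt
Leg 4: heading 139.3°; drift +5.5° → track 144.8°, groundspeed 169.4 kt
Leg 5: heading 113.7°; drift +11.9° → track 125.6°, groundspeed 160.8 kt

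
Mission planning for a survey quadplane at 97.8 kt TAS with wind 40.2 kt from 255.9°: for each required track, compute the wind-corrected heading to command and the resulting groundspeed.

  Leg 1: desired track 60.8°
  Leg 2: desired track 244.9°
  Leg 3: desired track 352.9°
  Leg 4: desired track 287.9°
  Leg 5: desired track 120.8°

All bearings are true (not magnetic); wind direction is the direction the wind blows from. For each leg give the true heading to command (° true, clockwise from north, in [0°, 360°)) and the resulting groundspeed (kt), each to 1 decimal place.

Leg 1: heading=54.7°, groundspeed=136.0 kt
Leg 2: heading=249.4°, groundspeed=58.0 kt
Leg 3: heading=328.8°, groundspeed=94.2 kt
Leg 4: heading=275.3°, groundspeed=61.4 kt
Leg 5: heading=137.7°, groundspeed=122.1 kt

Leg 1: desired track 60.8°; wind correction -6.1° → command heading 54.7°, groundspeed 136.0 kt
Leg 2: desired track 244.9°; wind correction +4.5° → command heading 249.4°, groundspeed 58.0 kt
Leg 3: desired track 352.9°; wind correction -24.1° → command heading 328.8°, groundspeed 94.2 kt
Leg 4: desired track 287.9°; wind correction -12.6° → command heading 275.3°, groundspeed 61.4 kt
Leg 5: desired track 120.8°; wind correction +16.9° → command heading 137.7°, groundspeed 122.1 kt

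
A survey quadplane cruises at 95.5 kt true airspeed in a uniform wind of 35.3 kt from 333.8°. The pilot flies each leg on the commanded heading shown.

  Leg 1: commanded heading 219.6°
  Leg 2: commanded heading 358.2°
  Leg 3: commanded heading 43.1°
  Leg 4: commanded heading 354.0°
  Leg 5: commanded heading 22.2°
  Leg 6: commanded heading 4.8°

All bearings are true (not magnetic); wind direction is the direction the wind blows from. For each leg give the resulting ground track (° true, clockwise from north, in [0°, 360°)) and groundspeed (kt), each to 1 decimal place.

Leg 1: heading 219.6°; drift -16.3° → track 203.3°, groundspeed 114.6 kt
Leg 2: heading 358.2°; drift +13.0° → track 11.2°, groundspeed 65.0 kt
Leg 3: heading 43.1°; drift +21.7° → track 64.8°, groundspeed 89.3 kt
Leg 4: heading 354.0°; drift +11.1° → track 5.1°, groundspeed 63.6 kt
Leg 5: heading 22.2°; drift +20.1° → track 42.3°, groundspeed 76.7 kt
Leg 6: heading 4.8°; drift +15.6° → track 20.4°, groundspeed 67.7 kt

Leg 1: track=203.3°, groundspeed=114.6 kt
Leg 2: track=11.2°, groundspeed=65.0 kt
Leg 3: track=64.8°, groundspeed=89.3 kt
Leg 4: track=5.1°, groundspeed=63.6 kt
Leg 5: track=42.3°, groundspeed=76.7 kt
Leg 6: track=20.4°, groundspeed=67.7 kt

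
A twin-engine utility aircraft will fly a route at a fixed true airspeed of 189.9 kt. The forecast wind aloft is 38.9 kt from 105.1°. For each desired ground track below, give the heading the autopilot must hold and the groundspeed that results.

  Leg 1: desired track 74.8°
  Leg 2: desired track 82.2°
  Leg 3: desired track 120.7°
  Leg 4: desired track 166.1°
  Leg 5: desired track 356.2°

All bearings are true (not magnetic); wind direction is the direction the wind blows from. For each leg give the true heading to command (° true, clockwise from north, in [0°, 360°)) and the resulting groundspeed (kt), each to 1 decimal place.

Leg 1: heading=80.7°, groundspeed=155.3 kt
Leg 2: heading=86.8°, groundspeed=153.5 kt
Leg 3: heading=117.5°, groundspeed=152.1 kt
Leg 4: heading=155.8°, groundspeed=168.0 kt
Leg 5: heading=7.4°, groundspeed=198.9 kt

Leg 1: desired track 74.8°; wind correction +5.9° → command heading 80.7°, groundspeed 155.3 kt
Leg 2: desired track 82.2°; wind correction +4.6° → command heading 86.8°, groundspeed 153.5 kt
Leg 3: desired track 120.7°; wind correction -3.2° → command heading 117.5°, groundspeed 152.1 kt
Leg 4: desired track 166.1°; wind correction -10.3° → command heading 155.8°, groundspeed 168.0 kt
Leg 5: desired track 356.2°; wind correction +11.2° → command heading 7.4°, groundspeed 198.9 kt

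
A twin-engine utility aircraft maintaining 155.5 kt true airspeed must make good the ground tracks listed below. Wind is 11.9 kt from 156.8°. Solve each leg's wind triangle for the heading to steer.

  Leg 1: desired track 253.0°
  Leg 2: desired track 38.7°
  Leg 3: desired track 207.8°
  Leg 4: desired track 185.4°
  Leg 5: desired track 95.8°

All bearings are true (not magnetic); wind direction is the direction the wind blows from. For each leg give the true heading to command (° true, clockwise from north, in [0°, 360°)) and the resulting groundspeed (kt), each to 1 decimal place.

Leg 1: desired track 253.0°; wind correction -4.4° → command heading 248.6°, groundspeed 156.3 kt
Leg 2: desired track 38.7°; wind correction +3.9° → command heading 42.6°, groundspeed 160.8 kt
Leg 3: desired track 207.8°; wind correction -3.4° → command heading 204.4°, groundspeed 147.7 kt
Leg 4: desired track 185.4°; wind correction -2.1° → command heading 183.3°, groundspeed 144.9 kt
Leg 5: desired track 95.8°; wind correction +3.8° → command heading 99.6°, groundspeed 149.4 kt

Leg 1: heading=248.6°, groundspeed=156.3 kt
Leg 2: heading=42.6°, groundspeed=160.8 kt
Leg 3: heading=204.4°, groundspeed=147.7 kt
Leg 4: heading=183.3°, groundspeed=144.9 kt
Leg 5: heading=99.6°, groundspeed=149.4 kt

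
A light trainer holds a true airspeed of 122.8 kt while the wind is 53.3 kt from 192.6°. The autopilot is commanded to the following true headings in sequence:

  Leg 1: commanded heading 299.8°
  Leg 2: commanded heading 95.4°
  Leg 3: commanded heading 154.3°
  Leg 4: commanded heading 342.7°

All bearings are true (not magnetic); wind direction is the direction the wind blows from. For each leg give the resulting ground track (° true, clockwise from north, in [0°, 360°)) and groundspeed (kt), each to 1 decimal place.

Leg 1: track=320.0°, groundspeed=147.6 kt
Leg 2: track=73.2°, groundspeed=139.9 kt
Leg 3: track=132.1°, groundspeed=87.5 kt
Leg 4: track=351.6°, groundspeed=171.1 kt

Leg 1: heading 299.8°; drift +20.2° → track 320.0°, groundspeed 147.6 kt
Leg 2: heading 95.4°; drift -22.2° → track 73.2°, groundspeed 139.9 kt
Leg 3: heading 154.3°; drift -22.2° → track 132.1°, groundspeed 87.5 kt
Leg 4: heading 342.7°; drift +8.9° → track 351.6°, groundspeed 171.1 kt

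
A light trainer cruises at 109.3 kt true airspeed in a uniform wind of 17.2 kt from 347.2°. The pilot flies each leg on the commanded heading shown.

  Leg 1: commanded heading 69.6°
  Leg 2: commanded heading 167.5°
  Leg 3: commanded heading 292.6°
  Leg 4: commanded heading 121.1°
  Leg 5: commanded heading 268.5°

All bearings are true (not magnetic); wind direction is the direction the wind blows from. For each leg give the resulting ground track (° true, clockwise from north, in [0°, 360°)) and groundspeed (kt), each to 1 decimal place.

Leg 1: track=78.7°, groundspeed=108.4 kt
Leg 2: track=167.5°, groundspeed=126.5 kt
Leg 3: track=284.6°, groundspeed=100.3 kt
Leg 4: track=126.9°, groundspeed=121.9 kt
Leg 5: track=259.5°, groundspeed=107.3 kt

Leg 1: heading 69.6°; drift +9.1° → track 78.7°, groundspeed 108.4 kt
Leg 2: heading 167.5°; drift +0.0° → track 167.5°, groundspeed 126.5 kt
Leg 3: heading 292.6°; drift -8.0° → track 284.6°, groundspeed 100.3 kt
Leg 4: heading 121.1°; drift +5.8° → track 126.9°, groundspeed 121.9 kt
Leg 5: heading 268.5°; drift -9.0° → track 259.5°, groundspeed 107.3 kt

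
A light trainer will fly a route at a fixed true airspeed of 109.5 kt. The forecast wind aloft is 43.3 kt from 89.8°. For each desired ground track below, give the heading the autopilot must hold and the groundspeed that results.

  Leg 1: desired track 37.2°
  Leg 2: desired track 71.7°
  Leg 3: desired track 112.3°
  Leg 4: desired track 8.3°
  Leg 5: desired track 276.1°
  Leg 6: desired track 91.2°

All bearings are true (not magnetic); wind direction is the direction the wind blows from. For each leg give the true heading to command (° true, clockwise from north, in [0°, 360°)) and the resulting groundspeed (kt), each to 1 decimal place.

Leg 1: heading=55.5°, groundspeed=77.7 kt
Leg 2: heading=78.8°, groundspeed=67.5 kt
Leg 3: heading=103.6°, groundspeed=68.2 kt
Leg 4: heading=31.3°, groundspeed=94.4 kt
Leg 5: heading=278.6°, groundspeed=152.4 kt
Leg 6: heading=90.6°, groundspeed=66.2 kt

Leg 1: desired track 37.2°; wind correction +18.3° → command heading 55.5°, groundspeed 77.7 kt
Leg 2: desired track 71.7°; wind correction +7.1° → command heading 78.8°, groundspeed 67.5 kt
Leg 3: desired track 112.3°; wind correction -8.7° → command heading 103.6°, groundspeed 68.2 kt
Leg 4: desired track 8.3°; wind correction +23.0° → command heading 31.3°, groundspeed 94.4 kt
Leg 5: desired track 276.1°; wind correction +2.5° → command heading 278.6°, groundspeed 152.4 kt
Leg 6: desired track 91.2°; wind correction -0.6° → command heading 90.6°, groundspeed 66.2 kt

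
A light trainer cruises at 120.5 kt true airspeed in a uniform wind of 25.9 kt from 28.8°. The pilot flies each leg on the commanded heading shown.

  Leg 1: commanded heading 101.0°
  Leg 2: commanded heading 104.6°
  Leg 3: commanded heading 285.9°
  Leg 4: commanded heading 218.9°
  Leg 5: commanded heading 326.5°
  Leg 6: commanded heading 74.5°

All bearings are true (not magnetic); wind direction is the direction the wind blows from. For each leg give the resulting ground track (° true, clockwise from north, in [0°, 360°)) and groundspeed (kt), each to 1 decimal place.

Leg 1: heading 101.0°; drift +12.4° → track 113.4°, groundspeed 115.3 kt
Leg 2: heading 104.6°; drift +12.4° → track 117.0°, groundspeed 116.9 kt
Leg 3: heading 285.9°; drift -11.3° → track 274.6°, groundspeed 128.8 kt
Leg 4: heading 218.9°; drift -1.8° → track 217.1°, groundspeed 146.1 kt
Leg 5: heading 326.5°; drift -11.9° → track 314.6°, groundspeed 110.9 kt
Leg 6: heading 74.5°; drift +10.3° → track 84.8°, groundspeed 104.1 kt

Leg 1: track=113.4°, groundspeed=115.3 kt
Leg 2: track=117.0°, groundspeed=116.9 kt
Leg 3: track=274.6°, groundspeed=128.8 kt
Leg 4: track=217.1°, groundspeed=146.1 kt
Leg 5: track=314.6°, groundspeed=110.9 kt
Leg 6: track=84.8°, groundspeed=104.1 kt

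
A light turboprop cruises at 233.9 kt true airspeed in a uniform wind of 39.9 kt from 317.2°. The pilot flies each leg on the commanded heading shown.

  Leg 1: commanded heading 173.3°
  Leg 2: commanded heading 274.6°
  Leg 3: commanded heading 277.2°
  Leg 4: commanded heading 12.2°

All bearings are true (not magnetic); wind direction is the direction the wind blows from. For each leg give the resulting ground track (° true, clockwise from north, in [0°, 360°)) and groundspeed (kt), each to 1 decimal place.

Leg 1: heading 173.3°; drift -5.0° → track 168.3°, groundspeed 267.2 kt
Leg 2: heading 274.6°; drift -7.5° → track 267.1°, groundspeed 206.3 kt
Leg 3: heading 277.2°; drift -7.2° → track 270.0°, groundspeed 204.9 kt
Leg 4: heading 12.2°; drift +8.8° → track 21.0°, groundspeed 213.5 kt

Leg 1: track=168.3°, groundspeed=267.2 kt
Leg 2: track=267.1°, groundspeed=206.3 kt
Leg 3: track=270.0°, groundspeed=204.9 kt
Leg 4: track=21.0°, groundspeed=213.5 kt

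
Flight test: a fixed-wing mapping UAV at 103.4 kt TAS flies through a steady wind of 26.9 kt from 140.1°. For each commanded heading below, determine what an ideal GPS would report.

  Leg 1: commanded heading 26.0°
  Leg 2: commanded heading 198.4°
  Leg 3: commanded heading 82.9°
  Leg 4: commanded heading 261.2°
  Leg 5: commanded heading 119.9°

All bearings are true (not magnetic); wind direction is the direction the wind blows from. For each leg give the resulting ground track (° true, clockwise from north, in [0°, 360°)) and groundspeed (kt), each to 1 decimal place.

Leg 1: track=13.9°, groundspeed=117.0 kt
Leg 2: track=212.8°, groundspeed=92.2 kt
Leg 3: track=68.6°, groundspeed=91.7 kt
Leg 4: track=272.3°, groundspeed=119.5 kt
Leg 5: track=113.1°, groundspeed=78.7 kt

Leg 1: heading 26.0°; drift -12.1° → track 13.9°, groundspeed 117.0 kt
Leg 2: heading 198.4°; drift +14.4° → track 212.8°, groundspeed 92.2 kt
Leg 3: heading 82.9°; drift -14.3° → track 68.6°, groundspeed 91.7 kt
Leg 4: heading 261.2°; drift +11.1° → track 272.3°, groundspeed 119.5 kt
Leg 5: heading 119.9°; drift -6.8° → track 113.1°, groundspeed 78.7 kt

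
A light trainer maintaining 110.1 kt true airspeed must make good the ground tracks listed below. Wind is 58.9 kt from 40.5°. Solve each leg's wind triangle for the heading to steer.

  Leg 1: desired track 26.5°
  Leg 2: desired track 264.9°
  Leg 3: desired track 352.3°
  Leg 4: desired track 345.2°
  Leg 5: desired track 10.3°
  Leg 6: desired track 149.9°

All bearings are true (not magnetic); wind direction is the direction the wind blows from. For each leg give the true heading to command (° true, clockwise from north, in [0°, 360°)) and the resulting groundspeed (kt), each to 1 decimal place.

Leg 1: heading=33.9°, groundspeed=52.0 kt
Leg 2: heading=286.9°, groundspeed=144.2 kt
Leg 3: heading=15.8°, groundspeed=61.7 kt
Leg 4: heading=11.3°, groundspeed=65.3 kt
Leg 5: heading=25.9°, groundspeed=55.1 kt
Leg 6: heading=119.6°, groundspeed=114.6 kt

Leg 1: desired track 26.5°; wind correction +7.4° → command heading 33.9°, groundspeed 52.0 kt
Leg 2: desired track 264.9°; wind correction +22.0° → command heading 286.9°, groundspeed 144.2 kt
Leg 3: desired track 352.3°; wind correction +23.5° → command heading 15.8°, groundspeed 61.7 kt
Leg 4: desired track 345.2°; wind correction +26.1° → command heading 11.3°, groundspeed 65.3 kt
Leg 5: desired track 10.3°; wind correction +15.6° → command heading 25.9°, groundspeed 55.1 kt
Leg 6: desired track 149.9°; wind correction -30.3° → command heading 119.6°, groundspeed 114.6 kt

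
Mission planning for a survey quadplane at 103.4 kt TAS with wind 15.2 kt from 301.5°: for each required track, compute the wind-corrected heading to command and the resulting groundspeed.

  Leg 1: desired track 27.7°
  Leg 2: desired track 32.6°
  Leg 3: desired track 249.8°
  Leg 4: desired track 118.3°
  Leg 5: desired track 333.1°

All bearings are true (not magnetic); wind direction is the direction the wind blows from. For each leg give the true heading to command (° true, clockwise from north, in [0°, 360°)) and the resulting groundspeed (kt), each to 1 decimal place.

Leg 1: heading=19.3°, groundspeed=101.3 kt
Leg 2: heading=24.1°, groundspeed=102.6 kt
Leg 3: heading=256.4°, groundspeed=93.3 kt
Leg 4: heading=117.8°, groundspeed=118.6 kt
Leg 5: heading=328.7°, groundspeed=90.1 kt

Leg 1: desired track 27.7°; wind correction -8.4° → command heading 19.3°, groundspeed 101.3 kt
Leg 2: desired track 32.6°; wind correction -8.5° → command heading 24.1°, groundspeed 102.6 kt
Leg 3: desired track 249.8°; wind correction +6.6° → command heading 256.4°, groundspeed 93.3 kt
Leg 4: desired track 118.3°; wind correction -0.5° → command heading 117.8°, groundspeed 118.6 kt
Leg 5: desired track 333.1°; wind correction -4.4° → command heading 328.7°, groundspeed 90.1 kt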